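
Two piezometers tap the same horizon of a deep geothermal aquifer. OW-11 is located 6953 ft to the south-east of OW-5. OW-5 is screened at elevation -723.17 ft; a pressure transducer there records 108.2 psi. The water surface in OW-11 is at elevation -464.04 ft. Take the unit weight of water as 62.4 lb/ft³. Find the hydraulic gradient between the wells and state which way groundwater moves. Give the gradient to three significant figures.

i ≈ 0.00136; groundwater flows toward the north-west

Pressure head at OW-5: ψ = 144·P/γ = 144 × 108.2 / 62.4 = 249.69 ft.
Total head at OW-5: h = z + ψ = -723.17 + 249.69 = -473.48 ft.
Total head at OW-11: h = -464.04 ft (water level in the piezometer is the total head).
Head difference: h(OW-5) − h(OW-11) = -473.48 − (-464.04) = -9.44 ft.
Hydraulic gradient: i = |Δh| / L = 9.44 / 6953 = 0.00136.
Flow is from higher to lower head: from OW-11 toward OW-5, i.e. toward the north-west.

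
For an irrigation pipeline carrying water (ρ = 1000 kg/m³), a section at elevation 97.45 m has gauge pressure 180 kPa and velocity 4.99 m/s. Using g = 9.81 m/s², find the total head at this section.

Pressure head ψ = P/(ρg) = 180×1000 / (1000 × 9.81) = 18.35 m.
Velocity head = v²/(2g) = 4.99² / (2 × 9.81) = 1.269 m.
h = z + ψ + v²/(2g) = 97.45 + 18.35 + 1.269 = 117.07 m.

h ≈ 117.07 m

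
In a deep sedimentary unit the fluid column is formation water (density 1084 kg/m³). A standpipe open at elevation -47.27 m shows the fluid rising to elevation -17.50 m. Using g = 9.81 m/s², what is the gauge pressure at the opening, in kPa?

P ≈ 317 kPa

Pressure head ψ = h − z = -17.50 − (-47.27) = 29.77 m.
P = ρgψ = 1084 × 9.81 × 29.77 = 316575 Pa ≈ 317 kPa.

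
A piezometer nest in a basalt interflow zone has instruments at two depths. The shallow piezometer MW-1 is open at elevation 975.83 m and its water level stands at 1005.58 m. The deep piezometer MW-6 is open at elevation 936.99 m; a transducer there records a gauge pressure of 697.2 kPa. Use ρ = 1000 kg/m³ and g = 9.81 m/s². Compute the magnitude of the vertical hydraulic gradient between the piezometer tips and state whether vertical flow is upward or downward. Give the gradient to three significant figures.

Total head at MW-1: h = 1005.58 m (water level in the standpipe).
Pressure head at MW-6: ψ = P/(ρg) = 697.2×1000 / (1000 × 9.81) = 71.07 m.
Total head at MW-6: h = z + ψ = 936.99 + 71.07 = 1008.06 m.
Δh = h(MW-1) − h(MW-6) = 1005.58 − 1008.06 = -2.48 m.
Vertical separation Δz = 975.83 − 936.99 = 38.84 m.
|i_v| = |Δh| / Δz = 2.48 / 38.84 = 0.0639.
Head is higher in the deep piezometer, so vertical flow is upward (discharge condition).

|i_v| ≈ 0.0639; vertical flow is upward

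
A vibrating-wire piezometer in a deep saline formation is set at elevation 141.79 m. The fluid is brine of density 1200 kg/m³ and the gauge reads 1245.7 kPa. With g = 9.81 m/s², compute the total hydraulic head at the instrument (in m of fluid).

ψ = P/(ρg) = 1245.7×1000 / (1200 × 9.81) = 105.82 m.
h = z + ψ = 141.79 + 105.82 = 247.61 m.

h ≈ 247.61 m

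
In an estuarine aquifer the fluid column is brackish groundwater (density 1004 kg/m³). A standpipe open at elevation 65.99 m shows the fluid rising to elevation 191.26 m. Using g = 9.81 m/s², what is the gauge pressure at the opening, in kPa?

Pressure head ψ = h − z = 191.26 − 65.99 = 125.27 m.
P = ρgψ = 1004 × 9.81 × 125.27 = 1233814 Pa ≈ 1230 kPa.

P ≈ 1230 kPa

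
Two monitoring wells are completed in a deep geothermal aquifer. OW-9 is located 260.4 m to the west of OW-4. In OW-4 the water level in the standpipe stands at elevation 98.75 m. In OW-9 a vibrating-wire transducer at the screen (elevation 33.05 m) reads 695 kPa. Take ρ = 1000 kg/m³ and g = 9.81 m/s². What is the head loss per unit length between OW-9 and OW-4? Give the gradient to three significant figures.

Total head at OW-4: h = 98.75 m (water level in the piezometer is the total head).
Pressure head at OW-9: ψ = P/(ρg) = 695×1000 / (1000 × 9.81) = 70.85 m.
Total head at OW-9: h = z + ψ = 33.05 + 70.85 = 103.90 m.
Head difference: h(OW-4) − h(OW-9) = 98.75 − 103.90 = -5.15 m.
Hydraulic gradient: i = |Δh| / L = 5.15 / 260.4 = 0.0198.

i ≈ 0.0198 m/m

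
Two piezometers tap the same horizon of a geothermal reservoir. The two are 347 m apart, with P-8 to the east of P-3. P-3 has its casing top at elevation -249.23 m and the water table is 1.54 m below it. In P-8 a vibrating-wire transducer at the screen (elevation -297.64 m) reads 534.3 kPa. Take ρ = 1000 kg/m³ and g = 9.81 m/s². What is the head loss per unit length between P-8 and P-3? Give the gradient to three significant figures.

i ≈ 0.0219 m/m

Total head at P-3: h = -249.23 − 1.54 = -250.77 m.
Pressure head at P-8: ψ = P/(ρg) = 534.3×1000 / (1000 × 9.81) = 54.46 m.
Total head at P-8: h = z + ψ = -297.64 + 54.46 = -243.18 m.
Head difference: h(P-3) − h(P-8) = -250.77 − (-243.18) = -7.59 m.
Hydraulic gradient: i = |Δh| / L = 7.59 / 347 = 0.0219.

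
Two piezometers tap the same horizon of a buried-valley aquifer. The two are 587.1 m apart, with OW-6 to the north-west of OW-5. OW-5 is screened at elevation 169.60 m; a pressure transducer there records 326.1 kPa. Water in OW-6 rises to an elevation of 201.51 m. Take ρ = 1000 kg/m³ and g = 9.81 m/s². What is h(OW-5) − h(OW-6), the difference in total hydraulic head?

Δh ≈ 1.33 m

Pressure head at OW-5: ψ = P/(ρg) = 326.1×1000 / (1000 × 9.81) = 33.24 m.
Total head at OW-5: h = z + ψ = 169.60 + 33.24 = 202.84 m.
Total head at OW-6: h = 201.51 m (water level in the piezometer is the total head).
Head difference: h(OW-5) − h(OW-6) = 202.84 − 201.51 = 1.33 m.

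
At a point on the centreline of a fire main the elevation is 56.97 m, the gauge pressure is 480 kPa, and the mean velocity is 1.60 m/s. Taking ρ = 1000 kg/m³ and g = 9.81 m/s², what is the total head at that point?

Pressure head ψ = P/(ρg) = 480×1000 / (1000 × 9.81) = 48.93 m.
Velocity head = v²/(2g) = 1.60² / (2 × 9.81) = 0.130 m.
h = z + ψ + v²/(2g) = 56.97 + 48.93 + 0.130 = 106.03 m.

h ≈ 106.03 m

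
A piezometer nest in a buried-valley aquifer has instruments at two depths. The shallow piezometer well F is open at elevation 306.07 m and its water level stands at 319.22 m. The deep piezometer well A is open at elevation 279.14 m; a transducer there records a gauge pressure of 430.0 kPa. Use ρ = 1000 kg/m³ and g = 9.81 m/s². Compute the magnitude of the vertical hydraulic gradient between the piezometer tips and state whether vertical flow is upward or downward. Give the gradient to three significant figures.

|i_v| ≈ 0.139; vertical flow is upward

Total head at well F: h = 319.22 m (water level in the standpipe).
Pressure head at well A: ψ = P/(ρg) = 430.0×1000 / (1000 × 9.81) = 43.83 m.
Total head at well A: h = z + ψ = 279.14 + 43.83 = 322.97 m.
Δh = h(well F) − h(well A) = 319.22 − 322.97 = -3.75 m.
Vertical separation Δz = 306.07 − 279.14 = 26.93 m.
|i_v| = |Δh| / Δz = 3.75 / 26.93 = 0.139.
Head is higher in the deep piezometer, so vertical flow is upward (discharge condition).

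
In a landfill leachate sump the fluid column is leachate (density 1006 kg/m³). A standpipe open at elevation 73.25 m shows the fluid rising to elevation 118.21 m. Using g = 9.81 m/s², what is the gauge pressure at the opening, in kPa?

Pressure head ψ = h − z = 118.21 − 73.25 = 44.96 m.
P = ρgψ = 1006 × 9.81 × 44.96 = 443704 Pa ≈ 444 kPa.

P ≈ 444 kPa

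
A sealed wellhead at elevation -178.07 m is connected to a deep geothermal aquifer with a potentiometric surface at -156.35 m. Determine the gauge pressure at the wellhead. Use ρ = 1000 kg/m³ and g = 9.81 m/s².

Head above the cap: Δh = -156.35 − (-178.07) = 21.72 m.
P = ρgΔh = 1000 × 9.81 × 21.72 = 213073 Pa ≈ 213 kPa.

P ≈ 213 kPa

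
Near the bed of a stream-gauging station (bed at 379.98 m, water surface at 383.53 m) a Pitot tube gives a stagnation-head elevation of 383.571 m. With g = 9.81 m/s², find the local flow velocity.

Near the bed, under hydrostatic conditions, the piezometric head (z + ψ) equals the free-surface elevation, 383.53 m.
Velocity head = total − piezometric = 383.571 − 383.53 = 0.041 m.
v = √(2g·h_v) = √(2 × 9.81 × 0.041) = 0.897 m/s.

v ≈ 0.897 m/s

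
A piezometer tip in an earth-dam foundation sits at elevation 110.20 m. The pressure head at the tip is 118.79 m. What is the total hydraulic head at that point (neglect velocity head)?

h = z + ψ = 110.20 + 118.79 = 228.99 m.

h ≈ 228.99 m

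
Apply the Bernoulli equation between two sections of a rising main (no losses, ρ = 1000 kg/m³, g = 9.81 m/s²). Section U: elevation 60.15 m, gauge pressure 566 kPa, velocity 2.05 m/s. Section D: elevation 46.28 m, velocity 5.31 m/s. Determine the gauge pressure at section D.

Pressure head at U: ψ₁ = P₁/(ρg) = 566×1000 / (1000 × 9.81) = 57.70 m.
Velocity heads: v₁²/2g = 2.05²/19.62 = 0.214 m; v₂²/2g = 5.31²/19.62 = 1.437 m.
Total head H = z₁ + ψ₁ + v₁²/2g = 60.15 + 57.70 + 0.214 = 118.06 m.
ψ₂ = H − z₂ − v₂²/2g = 118.06 − 46.28 − 1.437 = 70.34 m.
P₂ = ρgψ₂ = 1000 × 9.81 × 70.34 ≈ 690 kPa.

P₂ ≈ 690 kPa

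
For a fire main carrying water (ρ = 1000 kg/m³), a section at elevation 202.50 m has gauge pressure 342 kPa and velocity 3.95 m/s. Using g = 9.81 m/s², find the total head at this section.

Pressure head ψ = P/(ρg) = 342×1000 / (1000 × 9.81) = 34.86 m.
Velocity head = v²/(2g) = 3.95² / (2 × 9.81) = 0.795 m.
h = z + ψ + v²/(2g) = 202.50 + 34.86 + 0.795 = 238.16 m.

h ≈ 238.16 m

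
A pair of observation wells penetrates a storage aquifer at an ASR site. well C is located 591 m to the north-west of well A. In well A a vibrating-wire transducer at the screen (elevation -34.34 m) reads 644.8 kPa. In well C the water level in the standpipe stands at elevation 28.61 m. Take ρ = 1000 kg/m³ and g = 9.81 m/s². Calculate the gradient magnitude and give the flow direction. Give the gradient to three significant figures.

Pressure head at well A: ψ = P/(ρg) = 644.8×1000 / (1000 × 9.81) = 65.73 m.
Total head at well A: h = z + ψ = -34.34 + 65.73 = 31.39 m.
Total head at well C: h = 28.61 m (water level in the piezometer is the total head).
Head difference: h(well A) − h(well C) = 31.39 − 28.61 = 2.78 m.
Hydraulic gradient: i = |Δh| / L = 2.78 / 591 = 0.00470.
Flow is from higher to lower head: from well A toward well C, i.e. toward the north-west.

i ≈ 0.00470; groundwater flows toward the north-west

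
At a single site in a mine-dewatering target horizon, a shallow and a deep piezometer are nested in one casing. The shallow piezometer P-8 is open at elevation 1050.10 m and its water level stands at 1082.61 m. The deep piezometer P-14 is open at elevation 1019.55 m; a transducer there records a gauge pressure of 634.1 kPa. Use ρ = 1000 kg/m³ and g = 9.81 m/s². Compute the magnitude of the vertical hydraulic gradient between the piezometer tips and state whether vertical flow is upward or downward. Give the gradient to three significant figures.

|i_v| ≈ 0.0517; vertical flow is upward

Total head at P-8: h = 1082.61 m (water level in the standpipe).
Pressure head at P-14: ψ = P/(ρg) = 634.1×1000 / (1000 × 9.81) = 64.64 m.
Total head at P-14: h = z + ψ = 1019.55 + 64.64 = 1084.19 m.
Δh = h(P-8) − h(P-14) = 1082.61 − 1084.19 = -1.58 m.
Vertical separation Δz = 1050.10 − 1019.55 = 30.55 m.
|i_v| = |Δh| / Δz = 1.58 / 30.55 = 0.0517.
Head is higher in the deep piezometer, so vertical flow is upward (discharge condition).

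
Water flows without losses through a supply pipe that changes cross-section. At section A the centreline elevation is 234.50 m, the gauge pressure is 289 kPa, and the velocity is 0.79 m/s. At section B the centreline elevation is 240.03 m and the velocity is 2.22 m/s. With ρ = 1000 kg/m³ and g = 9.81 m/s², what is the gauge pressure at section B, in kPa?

Pressure head at A: ψ₁ = P₁/(ρg) = 289×1000 / (1000 × 9.81) = 29.46 m.
Velocity heads: v₁²/2g = 0.79²/19.62 = 0.032 m; v₂²/2g = 2.22²/19.62 = 0.251 m.
Total head H = z₁ + ψ₁ + v₁²/2g = 234.50 + 29.46 + 0.032 = 263.99 m.
ψ₂ = H − z₂ − v₂²/2g = 263.99 − 240.03 − 0.251 = 23.71 m.
P₂ = ρgψ₂ = 1000 × 9.81 × 23.71 ≈ 233 kPa.

P₂ ≈ 233 kPa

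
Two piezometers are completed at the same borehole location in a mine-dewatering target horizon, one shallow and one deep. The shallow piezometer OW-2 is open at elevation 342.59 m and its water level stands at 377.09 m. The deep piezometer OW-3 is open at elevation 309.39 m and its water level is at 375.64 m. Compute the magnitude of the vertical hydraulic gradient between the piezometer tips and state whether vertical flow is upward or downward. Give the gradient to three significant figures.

Total head at OW-2: h = 377.09 m (water level in the standpipe).
Total head at OW-3: h = 375.64 m.
Δh = h(OW-2) − h(OW-3) = 377.09 − 375.64 = 1.45 m.
Vertical separation Δz = 342.59 − 309.39 = 33.20 m.
|i_v| = |Δh| / Δz = 1.45 / 33.20 = 0.0437.
Head is higher in the shallow piezometer, so vertical flow is downward (recharge condition).

|i_v| ≈ 0.0437; vertical flow is downward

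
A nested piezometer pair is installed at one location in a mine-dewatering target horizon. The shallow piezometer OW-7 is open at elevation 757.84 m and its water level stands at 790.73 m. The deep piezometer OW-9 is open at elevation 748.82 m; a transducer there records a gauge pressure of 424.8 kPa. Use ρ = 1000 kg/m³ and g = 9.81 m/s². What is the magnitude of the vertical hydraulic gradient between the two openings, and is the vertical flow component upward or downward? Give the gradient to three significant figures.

|i_v| ≈ 0.154; vertical flow is upward

Total head at OW-7: h = 790.73 m (water level in the standpipe).
Pressure head at OW-9: ψ = P/(ρg) = 424.8×1000 / (1000 × 9.81) = 43.30 m.
Total head at OW-9: h = z + ψ = 748.82 + 43.30 = 792.12 m.
Δh = h(OW-7) − h(OW-9) = 790.73 − 792.12 = -1.39 m.
Vertical separation Δz = 757.84 − 748.82 = 9.02 m.
|i_v| = |Δh| / Δz = 1.39 / 9.02 = 0.154.
Head is higher in the deep piezometer, so vertical flow is upward (discharge condition).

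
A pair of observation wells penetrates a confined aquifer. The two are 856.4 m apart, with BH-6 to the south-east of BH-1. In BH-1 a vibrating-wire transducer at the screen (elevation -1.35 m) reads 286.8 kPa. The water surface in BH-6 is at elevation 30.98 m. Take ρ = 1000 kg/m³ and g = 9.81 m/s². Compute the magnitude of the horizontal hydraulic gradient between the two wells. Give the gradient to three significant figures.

Pressure head at BH-1: ψ = P/(ρg) = 286.8×1000 / (1000 × 9.81) = 29.24 m.
Total head at BH-1: h = z + ψ = -1.35 + 29.24 = 27.89 m.
Total head at BH-6: h = 30.98 m (water level in the piezometer is the total head).
Head difference: h(BH-1) − h(BH-6) = 27.89 − 30.98 = -3.09 m.
Hydraulic gradient: i = |Δh| / L = 3.09 / 856.4 = 0.00361.

i ≈ 0.00361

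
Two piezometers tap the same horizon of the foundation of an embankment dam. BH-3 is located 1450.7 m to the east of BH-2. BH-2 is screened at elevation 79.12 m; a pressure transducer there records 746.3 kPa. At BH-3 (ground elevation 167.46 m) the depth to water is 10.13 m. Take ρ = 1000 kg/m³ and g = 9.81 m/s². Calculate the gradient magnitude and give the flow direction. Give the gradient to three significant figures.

Pressure head at BH-2: ψ = P/(ρg) = 746.3×1000 / (1000 × 9.81) = 76.08 m.
Total head at BH-2: h = z + ψ = 79.12 + 76.08 = 155.20 m.
Total head at BH-3: h = 167.46 − 10.13 = 157.33 m.
Head difference: h(BH-2) − h(BH-3) = 155.20 − 157.33 = -2.13 m.
Hydraulic gradient: i = |Δh| / L = 2.13 / 1450.7 = 0.00147.
Flow is from higher to lower head: from BH-3 toward BH-2, i.e. toward the west.

i ≈ 0.00147; groundwater flows toward the west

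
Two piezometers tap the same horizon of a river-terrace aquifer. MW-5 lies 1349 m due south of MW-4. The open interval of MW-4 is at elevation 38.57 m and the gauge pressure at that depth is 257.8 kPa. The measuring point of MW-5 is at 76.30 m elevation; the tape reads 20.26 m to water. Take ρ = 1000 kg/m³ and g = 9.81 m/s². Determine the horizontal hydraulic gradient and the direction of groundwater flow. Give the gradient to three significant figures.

Pressure head at MW-4: ψ = P/(ρg) = 257.8×1000 / (1000 × 9.81) = 26.28 m.
Total head at MW-4: h = z + ψ = 38.57 + 26.28 = 64.85 m.
Total head at MW-5: h = 76.30 − 20.26 = 56.04 m.
Head difference: h(MW-4) − h(MW-5) = 64.85 − 56.04 = 8.81 m.
Hydraulic gradient: i = |Δh| / L = 8.81 / 1349 = 0.00653.
Flow is from higher to lower head: from MW-4 toward MW-5, i.e. toward the south.

i ≈ 0.00653; groundwater flows toward the south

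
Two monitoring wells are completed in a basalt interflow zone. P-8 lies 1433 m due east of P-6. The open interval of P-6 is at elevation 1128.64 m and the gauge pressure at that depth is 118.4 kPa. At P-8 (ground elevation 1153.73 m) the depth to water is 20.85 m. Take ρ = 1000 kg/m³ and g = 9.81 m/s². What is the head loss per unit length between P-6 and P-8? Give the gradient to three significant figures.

i ≈ 0.00546 m/m

Pressure head at P-6: ψ = P/(ρg) = 118.4×1000 / (1000 × 9.81) = 12.07 m.
Total head at P-6: h = z + ψ = 1128.64 + 12.07 = 1140.71 m.
Total head at P-8: h = 1153.73 − 20.85 = 1132.88 m.
Head difference: h(P-6) − h(P-8) = 1140.71 − 1132.88 = 7.83 m.
Hydraulic gradient: i = |Δh| / L = 7.83 / 1433 = 0.00546.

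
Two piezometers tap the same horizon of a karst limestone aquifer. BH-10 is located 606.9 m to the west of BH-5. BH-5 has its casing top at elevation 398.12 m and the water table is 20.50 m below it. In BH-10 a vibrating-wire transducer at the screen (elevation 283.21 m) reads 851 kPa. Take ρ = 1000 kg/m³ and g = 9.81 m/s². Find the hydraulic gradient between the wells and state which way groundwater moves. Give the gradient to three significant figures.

i ≈ 0.0126; groundwater flows toward the west

Total head at BH-5: h = 398.12 − 20.50 = 377.62 m.
Pressure head at BH-10: ψ = P/(ρg) = 851×1000 / (1000 × 9.81) = 86.75 m.
Total head at BH-10: h = z + ψ = 283.21 + 86.75 = 369.96 m.
Head difference: h(BH-5) − h(BH-10) = 377.62 − 369.96 = 7.66 m.
Hydraulic gradient: i = |Δh| / L = 7.66 / 606.9 = 0.0126.
Flow is from higher to lower head: from BH-5 toward BH-10, i.e. toward the west.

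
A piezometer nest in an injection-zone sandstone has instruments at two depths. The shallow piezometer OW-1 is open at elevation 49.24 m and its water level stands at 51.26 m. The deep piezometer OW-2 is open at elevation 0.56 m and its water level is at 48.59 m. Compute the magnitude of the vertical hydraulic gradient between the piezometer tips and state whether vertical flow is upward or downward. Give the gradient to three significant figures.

|i_v| ≈ 0.0548; vertical flow is downward

Total head at OW-1: h = 51.26 m (water level in the standpipe).
Total head at OW-2: h = 48.59 m.
Δh = h(OW-1) − h(OW-2) = 51.26 − 48.59 = 2.67 m.
Vertical separation Δz = 49.24 − 0.56 = 48.68 m.
|i_v| = |Δh| / Δz = 2.67 / 48.68 = 0.0548.
Head is higher in the shallow piezometer, so vertical flow is downward (recharge condition).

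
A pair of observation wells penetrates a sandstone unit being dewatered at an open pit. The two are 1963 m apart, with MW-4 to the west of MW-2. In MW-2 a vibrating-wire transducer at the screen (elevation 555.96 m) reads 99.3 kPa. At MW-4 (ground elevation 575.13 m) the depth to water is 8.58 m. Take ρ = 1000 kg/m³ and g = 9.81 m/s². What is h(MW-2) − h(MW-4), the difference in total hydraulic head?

Δh ≈ -0.47 m

Pressure head at MW-2: ψ = P/(ρg) = 99.3×1000 / (1000 × 9.81) = 10.12 m.
Total head at MW-2: h = z + ψ = 555.96 + 10.12 = 566.08 m.
Total head at MW-4: h = 575.13 − 8.58 = 566.55 m.
Head difference: h(MW-2) − h(MW-4) = 566.08 − 566.55 = -0.47 m.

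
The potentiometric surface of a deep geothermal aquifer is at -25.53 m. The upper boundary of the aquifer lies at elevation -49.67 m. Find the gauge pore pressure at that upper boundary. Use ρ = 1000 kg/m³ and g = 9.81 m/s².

Pressure head at the aquifer top: ψ = h − z = -25.53 − (-49.67) = 24.14 m.
P = ρgψ = 1000 × 9.81 × 24.14 = 236813 Pa ≈ 237 kPa.

P ≈ 237 kPa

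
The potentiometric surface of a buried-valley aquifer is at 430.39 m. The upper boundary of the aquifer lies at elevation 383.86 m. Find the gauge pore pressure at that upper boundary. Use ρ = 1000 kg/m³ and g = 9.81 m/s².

Pressure head at the aquifer top: ψ = h − z = 430.39 − 383.86 = 46.53 m.
P = ρgψ = 1000 × 9.81 × 46.53 = 456459 Pa ≈ 456 kPa.

P ≈ 456 kPa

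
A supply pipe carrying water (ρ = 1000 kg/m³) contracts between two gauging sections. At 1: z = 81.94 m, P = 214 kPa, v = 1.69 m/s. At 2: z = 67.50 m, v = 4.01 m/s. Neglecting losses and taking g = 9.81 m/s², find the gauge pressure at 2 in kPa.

Pressure head at 1: ψ₁ = P₁/(ρg) = 214×1000 / (1000 × 9.81) = 21.81 m.
Velocity heads: v₁²/2g = 1.69²/19.62 = 0.146 m; v₂²/2g = 4.01²/19.62 = 0.820 m.
Total head H = z₁ + ψ₁ + v₁²/2g = 81.94 + 21.81 + 0.146 = 103.90 m.
ψ₂ = H − z₂ − v₂²/2g = 103.90 − 67.50 − 0.820 = 35.58 m.
P₂ = ρgψ₂ = 1000 × 9.81 × 35.58 ≈ 349 kPa.

P₂ ≈ 349 kPa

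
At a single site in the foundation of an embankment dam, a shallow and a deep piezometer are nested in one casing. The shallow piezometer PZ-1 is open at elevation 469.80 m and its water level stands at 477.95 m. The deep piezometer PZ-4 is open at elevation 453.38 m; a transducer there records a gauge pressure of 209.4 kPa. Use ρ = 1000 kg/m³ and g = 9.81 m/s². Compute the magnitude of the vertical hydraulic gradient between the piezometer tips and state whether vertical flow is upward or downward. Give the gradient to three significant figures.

Total head at PZ-1: h = 477.95 m (water level in the standpipe).
Pressure head at PZ-4: ψ = P/(ρg) = 209.4×1000 / (1000 × 9.81) = 21.35 m.
Total head at PZ-4: h = z + ψ = 453.38 + 21.35 = 474.73 m.
Δh = h(PZ-1) − h(PZ-4) = 477.95 − 474.73 = 3.22 m.
Vertical separation Δz = 469.80 − 453.38 = 16.42 m.
|i_v| = |Δh| / Δz = 3.22 / 16.42 = 0.196.
Head is higher in the shallow piezometer, so vertical flow is downward (recharge condition).

|i_v| ≈ 0.196; vertical flow is downward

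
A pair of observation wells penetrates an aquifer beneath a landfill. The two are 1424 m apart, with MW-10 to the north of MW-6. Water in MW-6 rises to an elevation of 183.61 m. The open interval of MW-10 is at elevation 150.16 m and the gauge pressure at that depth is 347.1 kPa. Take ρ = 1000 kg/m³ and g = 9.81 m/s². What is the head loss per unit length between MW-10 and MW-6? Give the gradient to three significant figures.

i ≈ 0.00136 m/m

Total head at MW-6: h = 183.61 m (water level in the piezometer is the total head).
Pressure head at MW-10: ψ = P/(ρg) = 347.1×1000 / (1000 × 9.81) = 35.38 m.
Total head at MW-10: h = z + ψ = 150.16 + 35.38 = 185.54 m.
Head difference: h(MW-6) − h(MW-10) = 183.61 − 185.54 = -1.93 m.
Hydraulic gradient: i = |Δh| / L = 1.93 / 1424 = 0.00136.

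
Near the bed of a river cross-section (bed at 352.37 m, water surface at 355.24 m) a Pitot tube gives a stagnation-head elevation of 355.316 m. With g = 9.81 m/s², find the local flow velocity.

Near the bed, under hydrostatic conditions, the piezometric head (z + ψ) equals the free-surface elevation, 355.24 m.
Velocity head = total − piezometric = 355.316 − 355.24 = 0.076 m.
v = √(2g·h_v) = √(2 × 9.81 × 0.076) = 1.22 m/s.

v ≈ 1.22 m/s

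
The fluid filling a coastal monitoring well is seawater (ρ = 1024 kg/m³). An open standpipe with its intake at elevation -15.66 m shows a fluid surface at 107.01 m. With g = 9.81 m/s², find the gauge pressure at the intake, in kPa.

P ≈ 1230 kPa

Pressure head ψ = h − z = 107.01 − (-15.66) = 122.67 m.
P = ρgψ = 1024 × 9.81 × 122.67 = 1232274 Pa ≈ 1230 kPa.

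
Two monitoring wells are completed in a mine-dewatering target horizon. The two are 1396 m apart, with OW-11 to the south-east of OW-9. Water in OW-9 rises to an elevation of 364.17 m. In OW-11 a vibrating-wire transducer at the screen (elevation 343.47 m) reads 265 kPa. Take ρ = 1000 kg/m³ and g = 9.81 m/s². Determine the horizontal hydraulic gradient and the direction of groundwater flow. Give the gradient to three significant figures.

Total head at OW-9: h = 364.17 m (water level in the piezometer is the total head).
Pressure head at OW-11: ψ = P/(ρg) = 265×1000 / (1000 × 9.81) = 27.01 m.
Total head at OW-11: h = z + ψ = 343.47 + 27.01 = 370.48 m.
Head difference: h(OW-9) − h(OW-11) = 364.17 − 370.48 = -6.31 m.
Hydraulic gradient: i = |Δh| / L = 6.31 / 1396 = 0.00452.
Flow is from higher to lower head: from OW-11 toward OW-9, i.e. toward the north-west.

i ≈ 0.00452; groundwater flows toward the north-west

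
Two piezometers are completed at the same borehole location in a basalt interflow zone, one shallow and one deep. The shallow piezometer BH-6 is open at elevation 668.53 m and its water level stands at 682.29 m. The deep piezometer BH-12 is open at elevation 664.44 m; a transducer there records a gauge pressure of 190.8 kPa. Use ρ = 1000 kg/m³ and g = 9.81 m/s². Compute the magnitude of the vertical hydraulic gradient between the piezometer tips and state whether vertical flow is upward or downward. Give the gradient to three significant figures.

Total head at BH-6: h = 682.29 m (water level in the standpipe).
Pressure head at BH-12: ψ = P/(ρg) = 190.8×1000 / (1000 × 9.81) = 19.45 m.
Total head at BH-12: h = z + ψ = 664.44 + 19.45 = 683.89 m.
Δh = h(BH-6) − h(BH-12) = 682.29 − 683.89 = -1.60 m.
Vertical separation Δz = 668.53 − 664.44 = 4.09 m.
|i_v| = |Δh| / Δz = 1.60 / 4.09 = 0.391.
Head is higher in the deep piezometer, so vertical flow is upward (discharge condition).

|i_v| ≈ 0.391; vertical flow is upward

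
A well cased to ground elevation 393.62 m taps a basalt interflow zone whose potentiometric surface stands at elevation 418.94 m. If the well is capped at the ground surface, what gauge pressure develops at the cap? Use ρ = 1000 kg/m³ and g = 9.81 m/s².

Head above the cap: Δh = 418.94 − 393.62 = 25.32 m.
P = ρgΔh = 1000 × 9.81 × 25.32 = 248389 Pa ≈ 248 kPa.

P ≈ 248 kPa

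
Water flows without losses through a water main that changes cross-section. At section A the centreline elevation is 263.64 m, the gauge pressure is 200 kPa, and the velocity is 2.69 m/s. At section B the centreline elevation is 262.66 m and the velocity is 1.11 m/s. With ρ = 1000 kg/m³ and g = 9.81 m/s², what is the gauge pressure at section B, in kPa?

Pressure head at A: ψ₁ = P₁/(ρg) = 200×1000 / (1000 × 9.81) = 20.39 m.
Velocity heads: v₁²/2g = 2.69²/19.62 = 0.369 m; v₂²/2g = 1.11²/19.62 = 0.063 m.
Total head H = z₁ + ψ₁ + v₁²/2g = 263.64 + 20.39 + 0.369 = 284.40 m.
ψ₂ = H − z₂ − v₂²/2g = 284.40 − 262.66 − 0.063 = 21.68 m.
P₂ = ρgψ₂ = 1000 × 9.81 × 21.68 ≈ 213 kPa.

P₂ ≈ 213 kPa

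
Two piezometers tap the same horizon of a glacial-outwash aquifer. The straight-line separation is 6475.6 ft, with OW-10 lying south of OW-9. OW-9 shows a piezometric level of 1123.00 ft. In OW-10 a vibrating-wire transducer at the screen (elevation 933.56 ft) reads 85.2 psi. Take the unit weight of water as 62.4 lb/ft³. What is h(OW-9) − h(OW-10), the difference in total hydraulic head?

Δh ≈ -7.18 ft

Total head at OW-9: h = 1123.00 ft (water level in the piezometer is the total head).
Pressure head at OW-10: ψ = 144·P/γ = 144 × 85.2 / 62.4 = 196.62 ft.
Total head at OW-10: h = z + ψ = 933.56 + 196.62 = 1130.18 ft.
Head difference: h(OW-9) − h(OW-10) = 1123.00 − 1130.18 = -7.18 ft.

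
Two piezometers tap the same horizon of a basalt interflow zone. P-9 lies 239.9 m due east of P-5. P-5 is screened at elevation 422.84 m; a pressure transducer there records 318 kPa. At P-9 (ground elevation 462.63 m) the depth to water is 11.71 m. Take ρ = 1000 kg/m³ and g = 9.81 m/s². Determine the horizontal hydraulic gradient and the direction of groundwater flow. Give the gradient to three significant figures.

Pressure head at P-5: ψ = P/(ρg) = 318×1000 / (1000 × 9.81) = 32.42 m.
Total head at P-5: h = z + ψ = 422.84 + 32.42 = 455.26 m.
Total head at P-9: h = 462.63 − 11.71 = 450.92 m.
Head difference: h(P-5) − h(P-9) = 455.26 − 450.92 = 4.34 m.
Hydraulic gradient: i = |Δh| / L = 4.34 / 239.9 = 0.0181.
Flow is from higher to lower head: from P-5 toward P-9, i.e. toward the east.

i ≈ 0.0181; groundwater flows toward the east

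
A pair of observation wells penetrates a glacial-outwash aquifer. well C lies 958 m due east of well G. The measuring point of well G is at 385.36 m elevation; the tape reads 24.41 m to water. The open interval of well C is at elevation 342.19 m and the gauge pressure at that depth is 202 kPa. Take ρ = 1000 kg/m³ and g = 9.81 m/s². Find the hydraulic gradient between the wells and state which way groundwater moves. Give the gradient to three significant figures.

i ≈ 0.00191; groundwater flows toward the west

Total head at well G: h = 385.36 − 24.41 = 360.95 m.
Pressure head at well C: ψ = P/(ρg) = 202×1000 / (1000 × 9.81) = 20.59 m.
Total head at well C: h = z + ψ = 342.19 + 20.59 = 362.78 m.
Head difference: h(well G) − h(well C) = 360.95 − 362.78 = -1.83 m.
Hydraulic gradient: i = |Δh| / L = 1.83 / 958 = 0.00191.
Flow is from higher to lower head: from well C toward well G, i.e. toward the west.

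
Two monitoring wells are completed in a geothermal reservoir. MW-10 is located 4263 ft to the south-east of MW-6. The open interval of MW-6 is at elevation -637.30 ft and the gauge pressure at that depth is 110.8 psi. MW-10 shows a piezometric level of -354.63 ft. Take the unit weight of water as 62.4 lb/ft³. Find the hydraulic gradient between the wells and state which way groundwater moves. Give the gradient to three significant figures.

Pressure head at MW-6: ψ = 144·P/γ = 144 × 110.8 / 62.4 = 255.69 ft.
Total head at MW-6: h = z + ψ = -637.30 + 255.69 = -381.61 ft.
Total head at MW-10: h = -354.63 ft (water level in the piezometer is the total head).
Head difference: h(MW-6) − h(MW-10) = -381.61 − (-354.63) = -26.98 ft.
Hydraulic gradient: i = |Δh| / L = 26.98 / 4263 = 0.00633.
Flow is from higher to lower head: from MW-10 toward MW-6, i.e. toward the north-west.

i ≈ 0.00633; groundwater flows toward the north-west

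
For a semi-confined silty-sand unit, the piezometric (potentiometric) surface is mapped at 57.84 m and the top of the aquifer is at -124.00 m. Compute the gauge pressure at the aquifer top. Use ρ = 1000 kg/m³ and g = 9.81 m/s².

Pressure head at the aquifer top: ψ = h − z = 57.84 − (-124.00) = 181.84 m.
P = ρgψ = 1000 × 9.81 × 181.84 = 1783850 Pa ≈ 1780 kPa.

P ≈ 1780 kPa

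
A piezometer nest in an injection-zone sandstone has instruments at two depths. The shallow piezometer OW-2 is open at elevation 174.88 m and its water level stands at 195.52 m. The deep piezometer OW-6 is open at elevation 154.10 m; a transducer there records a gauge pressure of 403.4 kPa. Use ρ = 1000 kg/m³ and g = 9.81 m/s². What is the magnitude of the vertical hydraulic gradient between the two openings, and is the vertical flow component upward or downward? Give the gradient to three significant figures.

|i_v| ≈ 0.0144; vertical flow is downward

Total head at OW-2: h = 195.52 m (water level in the standpipe).
Pressure head at OW-6: ψ = P/(ρg) = 403.4×1000 / (1000 × 9.81) = 41.12 m.
Total head at OW-6: h = z + ψ = 154.10 + 41.12 = 195.22 m.
Δh = h(OW-2) − h(OW-6) = 195.52 − 195.22 = 0.30 m.
Vertical separation Δz = 174.88 − 154.10 = 20.78 m.
|i_v| = |Δh| / Δz = 0.30 / 20.78 = 0.0144.
Head is higher in the shallow piezometer, so vertical flow is downward (recharge condition).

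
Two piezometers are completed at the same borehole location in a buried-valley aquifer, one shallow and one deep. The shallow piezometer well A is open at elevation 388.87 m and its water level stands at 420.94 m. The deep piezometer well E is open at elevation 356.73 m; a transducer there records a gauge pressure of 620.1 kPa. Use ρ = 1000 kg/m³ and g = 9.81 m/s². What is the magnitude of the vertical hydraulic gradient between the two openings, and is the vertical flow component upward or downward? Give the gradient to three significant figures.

Total head at well A: h = 420.94 m (water level in the standpipe).
Pressure head at well E: ψ = P/(ρg) = 620.1×1000 / (1000 × 9.81) = 63.21 m.
Total head at well E: h = z + ψ = 356.73 + 63.21 = 419.94 m.
Δh = h(well A) − h(well E) = 420.94 − 419.94 = 1.00 m.
Vertical separation Δz = 388.87 − 356.73 = 32.14 m.
|i_v| = |Δh| / Δz = 1.00 / 32.14 = 0.0311.
Head is higher in the shallow piezometer, so vertical flow is downward (recharge condition).

|i_v| ≈ 0.0311; vertical flow is downward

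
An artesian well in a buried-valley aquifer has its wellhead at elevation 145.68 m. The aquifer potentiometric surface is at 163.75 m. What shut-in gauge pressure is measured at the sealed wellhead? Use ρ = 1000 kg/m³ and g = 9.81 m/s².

Head above the cap: Δh = 163.75 − 145.68 = 18.07 m.
P = ρgΔh = 1000 × 9.81 × 18.07 = 177267 Pa ≈ 177 kPa.

P ≈ 177 kPa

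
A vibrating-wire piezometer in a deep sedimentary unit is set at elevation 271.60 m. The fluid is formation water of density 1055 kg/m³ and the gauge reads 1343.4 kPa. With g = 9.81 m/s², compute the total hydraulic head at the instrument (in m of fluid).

ψ = P/(ρg) = 1343.4×1000 / (1055 × 9.81) = 129.80 m.
h = z + ψ = 271.60 + 129.80 = 401.40 m.

h ≈ 401.40 m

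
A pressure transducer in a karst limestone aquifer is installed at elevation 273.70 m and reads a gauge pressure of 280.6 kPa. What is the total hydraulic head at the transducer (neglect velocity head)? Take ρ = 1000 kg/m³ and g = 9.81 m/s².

ψ = P/(ρg) = 280.6×1000 / (1000 × 9.81) = 28.60 m.
h = z + ψ = 273.70 + 28.60 = 302.30 m.

h ≈ 302.30 m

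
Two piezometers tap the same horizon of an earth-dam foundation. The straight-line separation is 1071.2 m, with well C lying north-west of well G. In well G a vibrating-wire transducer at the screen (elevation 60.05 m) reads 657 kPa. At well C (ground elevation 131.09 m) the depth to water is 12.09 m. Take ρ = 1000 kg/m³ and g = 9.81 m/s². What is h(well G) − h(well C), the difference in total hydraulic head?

Pressure head at well G: ψ = P/(ρg) = 657×1000 / (1000 × 9.81) = 66.97 m.
Total head at well G: h = z + ψ = 60.05 + 66.97 = 127.02 m.
Total head at well C: h = 131.09 − 12.09 = 119.00 m.
Head difference: h(well G) − h(well C) = 127.02 − 119.00 = 8.02 m.

Δh ≈ 8.02 m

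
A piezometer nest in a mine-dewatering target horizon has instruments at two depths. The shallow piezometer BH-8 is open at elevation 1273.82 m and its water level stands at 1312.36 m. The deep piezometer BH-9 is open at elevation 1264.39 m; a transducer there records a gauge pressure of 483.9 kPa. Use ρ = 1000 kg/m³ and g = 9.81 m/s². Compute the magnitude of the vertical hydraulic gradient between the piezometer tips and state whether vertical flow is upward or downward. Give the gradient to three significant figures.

Total head at BH-8: h = 1312.36 m (water level in the standpipe).
Pressure head at BH-9: ψ = P/(ρg) = 483.9×1000 / (1000 × 9.81) = 49.33 m.
Total head at BH-9: h = z + ψ = 1264.39 + 49.33 = 1313.72 m.
Δh = h(BH-8) − h(BH-9) = 1312.36 − 1313.72 = -1.36 m.
Vertical separation Δz = 1273.82 − 1264.39 = 9.43 m.
|i_v| = |Δh| / Δz = 1.36 / 9.43 = 0.144.
Head is higher in the deep piezometer, so vertical flow is upward (discharge condition).

|i_v| ≈ 0.144; vertical flow is upward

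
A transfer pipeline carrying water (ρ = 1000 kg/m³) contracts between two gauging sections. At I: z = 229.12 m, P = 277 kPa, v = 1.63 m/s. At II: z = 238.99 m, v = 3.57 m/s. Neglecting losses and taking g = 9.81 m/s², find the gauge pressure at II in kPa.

P₂ ≈ 175 kPa

Pressure head at I: ψ₁ = P₁/(ρg) = 277×1000 / (1000 × 9.81) = 28.24 m.
Velocity heads: v₁²/2g = 1.63²/19.62 = 0.135 m; v₂²/2g = 3.57²/19.62 = 0.650 m.
Total head H = z₁ + ψ₁ + v₁²/2g = 229.12 + 28.24 + 0.135 = 257.50 m.
ψ₂ = H − z₂ − v₂²/2g = 257.50 − 238.99 − 0.650 = 17.86 m.
P₂ = ρgψ₂ = 1000 × 9.81 × 17.86 ≈ 175 kPa.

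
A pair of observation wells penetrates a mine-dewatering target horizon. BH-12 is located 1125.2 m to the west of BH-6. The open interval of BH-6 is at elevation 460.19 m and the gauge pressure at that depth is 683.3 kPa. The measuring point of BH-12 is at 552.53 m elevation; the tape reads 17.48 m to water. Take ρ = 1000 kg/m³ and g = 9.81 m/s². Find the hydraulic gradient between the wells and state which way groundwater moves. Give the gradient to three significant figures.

Pressure head at BH-6: ψ = P/(ρg) = 683.3×1000 / (1000 × 9.81) = 69.65 m.
Total head at BH-6: h = z + ψ = 460.19 + 69.65 = 529.84 m.
Total head at BH-12: h = 552.53 − 17.48 = 535.05 m.
Head difference: h(BH-6) − h(BH-12) = 529.84 − 535.05 = -5.21 m.
Hydraulic gradient: i = |Δh| / L = 5.21 / 1125.2 = 0.00463.
Flow is from higher to lower head: from BH-12 toward BH-6, i.e. toward the east.

i ≈ 0.00463; groundwater flows toward the east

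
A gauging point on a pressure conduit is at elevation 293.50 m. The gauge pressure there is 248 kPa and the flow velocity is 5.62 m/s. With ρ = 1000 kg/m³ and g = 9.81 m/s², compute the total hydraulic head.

h ≈ 320.39 m

Pressure head ψ = P/(ρg) = 248×1000 / (1000 × 9.81) = 25.28 m.
Velocity head = v²/(2g) = 5.62² / (2 × 9.81) = 1.610 m.
h = z + ψ + v²/(2g) = 293.50 + 25.28 + 1.610 = 320.39 m.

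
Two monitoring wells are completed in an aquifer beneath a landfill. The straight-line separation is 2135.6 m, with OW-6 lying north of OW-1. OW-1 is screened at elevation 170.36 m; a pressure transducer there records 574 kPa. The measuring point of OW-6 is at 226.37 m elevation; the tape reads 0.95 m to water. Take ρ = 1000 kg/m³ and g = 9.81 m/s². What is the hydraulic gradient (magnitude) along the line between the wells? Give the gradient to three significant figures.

i ≈ 0.00162

Pressure head at OW-1: ψ = P/(ρg) = 574×1000 / (1000 × 9.81) = 58.51 m.
Total head at OW-1: h = z + ψ = 170.36 + 58.51 = 228.87 m.
Total head at OW-6: h = 226.37 − 0.95 = 225.42 m.
Head difference: h(OW-1) − h(OW-6) = 228.87 − 225.42 = 3.45 m.
Hydraulic gradient: i = |Δh| / L = 3.45 / 2135.6 = 0.00162.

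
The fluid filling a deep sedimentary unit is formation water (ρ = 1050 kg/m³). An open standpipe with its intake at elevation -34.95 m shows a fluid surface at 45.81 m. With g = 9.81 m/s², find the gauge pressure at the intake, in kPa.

P ≈ 832 kPa

Pressure head ψ = h − z = 45.81 − (-34.95) = 80.76 m.
P = ρgψ = 1050 × 9.81 × 80.76 = 831868 Pa ≈ 832 kPa.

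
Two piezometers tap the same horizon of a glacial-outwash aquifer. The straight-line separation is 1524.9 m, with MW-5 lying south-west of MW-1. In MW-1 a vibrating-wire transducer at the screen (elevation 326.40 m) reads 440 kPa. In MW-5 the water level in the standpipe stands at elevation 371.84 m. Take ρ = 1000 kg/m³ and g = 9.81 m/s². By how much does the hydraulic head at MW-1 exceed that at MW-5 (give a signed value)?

Pressure head at MW-1: ψ = P/(ρg) = 440×1000 / (1000 × 9.81) = 44.85 m.
Total head at MW-1: h = z + ψ = 326.40 + 44.85 = 371.25 m.
Total head at MW-5: h = 371.84 m (water level in the piezometer is the total head).
Head difference: h(MW-1) − h(MW-5) = 371.25 − 371.84 = -0.59 m.

Δh ≈ -0.59 m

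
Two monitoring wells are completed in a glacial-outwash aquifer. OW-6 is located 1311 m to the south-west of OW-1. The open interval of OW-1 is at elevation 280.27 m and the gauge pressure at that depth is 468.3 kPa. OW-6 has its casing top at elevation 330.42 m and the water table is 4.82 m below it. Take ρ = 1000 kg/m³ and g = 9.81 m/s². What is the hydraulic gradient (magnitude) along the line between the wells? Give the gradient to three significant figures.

i ≈ 0.00184

Pressure head at OW-1: ψ = P/(ρg) = 468.3×1000 / (1000 × 9.81) = 47.74 m.
Total head at OW-1: h = z + ψ = 280.27 + 47.74 = 328.01 m.
Total head at OW-6: h = 330.42 − 4.82 = 325.60 m.
Head difference: h(OW-1) − h(OW-6) = 328.01 − 325.60 = 2.41 m.
Hydraulic gradient: i = |Δh| / L = 2.41 / 1311 = 0.00184.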